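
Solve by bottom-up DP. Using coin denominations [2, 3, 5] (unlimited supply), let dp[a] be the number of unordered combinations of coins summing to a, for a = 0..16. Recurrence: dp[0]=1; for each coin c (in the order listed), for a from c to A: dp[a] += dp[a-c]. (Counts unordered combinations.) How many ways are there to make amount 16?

after  coin     0     1     2     3     4     5     6     7     8     9    10    11    12    13    14    15    16
          2     1     0     1     0     1     0     1     0     1     0     1     0     1     0     1     0     1
          3     1     0     1     1     1     1     2     1     2     2     2     2     3     2     3     3     3
          5     1     0     1     1     1     2     2     2     3     3     4     4     5     5     6     7     7

7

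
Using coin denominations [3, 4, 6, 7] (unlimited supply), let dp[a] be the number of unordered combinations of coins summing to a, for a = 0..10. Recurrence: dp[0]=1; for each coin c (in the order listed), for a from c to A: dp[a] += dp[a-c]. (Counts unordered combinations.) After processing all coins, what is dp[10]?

after  coin     0     1     2     3     4     5     6     7     8     9    10
          3     1     0     0     1     0     0     1     0     0     1     0
          4     1     0     0     1     1     0     1     1     1     1     1
          6     1     0     0     1     1     0     2     1     1     2     2
          7     1     0     0     1     1     0     2     2     1     2     3

3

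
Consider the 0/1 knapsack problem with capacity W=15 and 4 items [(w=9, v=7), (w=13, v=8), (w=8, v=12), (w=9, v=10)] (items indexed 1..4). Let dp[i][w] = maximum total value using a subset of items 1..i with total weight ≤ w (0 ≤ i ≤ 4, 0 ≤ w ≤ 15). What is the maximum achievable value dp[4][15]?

i\w   0   1   2   3   4   5   6   7   8   9  10  11  12  13  14  15
  0   0   0   0   0   0   0   0   0   0   0   0   0   0   0   0   0
  1   0   0   0   0   0   0   0   0   0   7   7   7   7   7   7   7
  2   0   0   0   0   0   0   0   0   0   7   7   7   7   8   8   8
  3   0   0   0   0   0   0   0   0  12  12  12  12  12  12  12  12
  4   0   0   0   0   0   0   0   0  12  12  12  12  12  12  12  12

12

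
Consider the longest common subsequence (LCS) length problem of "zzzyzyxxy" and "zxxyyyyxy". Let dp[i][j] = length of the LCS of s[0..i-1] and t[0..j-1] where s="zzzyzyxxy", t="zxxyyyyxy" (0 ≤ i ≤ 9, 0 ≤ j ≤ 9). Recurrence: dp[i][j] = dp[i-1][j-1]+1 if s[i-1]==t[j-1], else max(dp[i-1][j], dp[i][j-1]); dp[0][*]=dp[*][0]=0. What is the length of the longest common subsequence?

   ''  z  x  x  y  y  y  y  x  y
''  0  0  0  0  0  0  0  0  0  0
 z  0  1  1  1  1  1  1  1  1  1
 z  0  1  1  1  1  1  1  1  1  1
 z  0  1  1  1  1  1  1  1  1  1
 y  0  1  1  1  2  2  2  2  2  2
 z  0  1  1  1  2  2  2  2  2  2
 y  0  1  1  1  2  3  3  3  3  3
 x  0  1  2  2  2  3  3  3  4  4
 x  0  1  2  3  3  3  3  3  4  4
 y  0  1  2  3  4  4  4  4  4  5

5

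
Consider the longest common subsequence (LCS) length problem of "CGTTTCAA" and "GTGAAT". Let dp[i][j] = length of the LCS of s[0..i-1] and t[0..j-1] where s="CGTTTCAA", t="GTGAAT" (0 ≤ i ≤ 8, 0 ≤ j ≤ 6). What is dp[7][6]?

   ''  G  T  G  A  A  T
''  0  0  0  0  0  0  0
 C  0  0  0  0  0  0  0
 G  0  1  1  1  1  1  1
 T  0  1  2  2  2  2  2
 T  0  1  2  2  2  2  3
 T  0  1  2  2  2  2  3
 C  0  1  2  2  2  2  3
 A  0  1  2  2  3  3  3
 A  0  1  2  2  3  4  4

3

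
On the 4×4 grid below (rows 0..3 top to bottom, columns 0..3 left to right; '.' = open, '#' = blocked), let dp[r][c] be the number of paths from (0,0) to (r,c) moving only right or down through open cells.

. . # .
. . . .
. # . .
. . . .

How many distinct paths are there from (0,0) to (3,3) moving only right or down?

7

r\c   0   1   2   3
  0   1   1   0   0
  1   1   2   2   2
  2   1   0   2   4
  3   1   1   3   7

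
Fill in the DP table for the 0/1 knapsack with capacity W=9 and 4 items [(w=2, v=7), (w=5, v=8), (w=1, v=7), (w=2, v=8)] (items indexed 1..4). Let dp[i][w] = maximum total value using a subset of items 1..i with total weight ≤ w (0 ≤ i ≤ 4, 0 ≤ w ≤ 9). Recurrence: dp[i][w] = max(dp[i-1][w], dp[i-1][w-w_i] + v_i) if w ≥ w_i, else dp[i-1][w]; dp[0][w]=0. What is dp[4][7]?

22

i\w   0   1   2   3   4   5   6   7   8   9
  0   0   0   0   0   0   0   0   0   0   0
  1   0   0   7   7   7   7   7   7   7   7
  2   0   0   7   7   7   8   8  15  15  15
  3   0   7   7  14  14  14  15  15  22  22
  4   0   7   8  15  15  22  22  22  23  23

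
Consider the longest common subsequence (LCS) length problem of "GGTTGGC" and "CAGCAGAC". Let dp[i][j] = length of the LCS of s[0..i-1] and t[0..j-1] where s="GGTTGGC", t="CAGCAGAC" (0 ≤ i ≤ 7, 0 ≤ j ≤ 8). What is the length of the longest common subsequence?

3

   ''  C  A  G  C  A  G  A  C
''  0  0  0  0  0  0  0  0  0
 G  0  0  0  1  1  1  1  1  1
 G  0  0  0  1  1  1  2  2  2
 T  0  0  0  1  1  1  2  2  2
 T  0  0  0  1  1  1  2  2  2
 G  0  0  0  1  1  1  2  2  2
 G  0  0  0  1  1  1  2  2  2
 C  0  1  1  1  2  2  2  2  3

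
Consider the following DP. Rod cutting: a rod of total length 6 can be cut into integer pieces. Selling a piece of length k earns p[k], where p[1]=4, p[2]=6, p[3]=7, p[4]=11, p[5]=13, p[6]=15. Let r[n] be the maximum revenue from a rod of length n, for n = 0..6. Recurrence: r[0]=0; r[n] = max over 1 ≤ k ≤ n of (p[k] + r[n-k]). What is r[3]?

   n    0    1    2    3    4    5    6
r[n]    0    4    8   12   16   20   24

12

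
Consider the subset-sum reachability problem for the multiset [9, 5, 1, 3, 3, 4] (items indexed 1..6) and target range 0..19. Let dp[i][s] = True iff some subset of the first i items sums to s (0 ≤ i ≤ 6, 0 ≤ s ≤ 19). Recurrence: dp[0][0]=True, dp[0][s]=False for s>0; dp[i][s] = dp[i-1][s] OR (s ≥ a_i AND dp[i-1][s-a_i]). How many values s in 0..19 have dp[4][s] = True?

i\s   0   1   2   3   4   5   6   7   8   9  10  11  12  13  14  15  16  17  18  19
  0   T   F   F   F   F   F   F   F   F   F   F   F   F   F   F   F   F   F   F   F
  1   T   F   F   F   F   F   F   F   F   T   F   F   F   F   F   F   F   F   F   F
  2   T   F   F   F   F   T   F   F   F   T   F   F   F   F   T   F   F   F   F   F
  3   T   T   F   F   F   T   T   F   F   T   T   F   F   F   T   T   F   F   F   F
  4   T   T   F   T   T   T   T   F   T   T   T   F   T   T   T   T   F   T   T   F
  5   T   T   F   T   T   T   T   T   T   T   T   T   T   T   T   T   T   T   T   F
  6   T   T   F   T   T   T   T   T   T   T   T   T   T   T   T   T   T   T   T   T

15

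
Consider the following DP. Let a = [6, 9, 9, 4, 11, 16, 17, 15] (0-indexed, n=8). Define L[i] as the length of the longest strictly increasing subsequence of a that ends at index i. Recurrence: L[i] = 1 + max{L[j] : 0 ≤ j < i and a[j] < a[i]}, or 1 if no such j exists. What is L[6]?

5

   i    0    1    2    3    4    5    6    7
a[i]    6    9    9    4   11   16   17   15
L[i]    1    2    2    1    3    4    5    4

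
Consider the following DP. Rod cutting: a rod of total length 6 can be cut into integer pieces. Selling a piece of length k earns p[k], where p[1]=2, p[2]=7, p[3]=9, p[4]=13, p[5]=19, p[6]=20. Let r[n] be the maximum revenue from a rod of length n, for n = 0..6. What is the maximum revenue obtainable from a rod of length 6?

21

   n    0    1    2    3    4    5    6
r[n]    0    2    7    9   14   19   21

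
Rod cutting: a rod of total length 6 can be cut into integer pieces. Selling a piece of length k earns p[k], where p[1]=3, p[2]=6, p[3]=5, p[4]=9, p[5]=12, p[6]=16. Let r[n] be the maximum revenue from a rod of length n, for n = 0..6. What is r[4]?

12

   n    0    1    2    3    4    5    6
r[n]    0    3    6    9   12   15   18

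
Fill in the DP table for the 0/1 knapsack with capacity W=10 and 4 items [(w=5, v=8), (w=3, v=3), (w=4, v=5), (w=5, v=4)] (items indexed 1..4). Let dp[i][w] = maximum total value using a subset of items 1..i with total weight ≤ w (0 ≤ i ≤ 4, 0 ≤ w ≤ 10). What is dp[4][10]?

13

i\w   0   1   2   3   4   5   6   7   8   9  10
  0   0   0   0   0   0   0   0   0   0   0   0
  1   0   0   0   0   0   8   8   8   8   8   8
  2   0   0   0   3   3   8   8   8  11  11  11
  3   0   0   0   3   5   8   8   8  11  13  13
  4   0   0   0   3   5   8   8   8  11  13  13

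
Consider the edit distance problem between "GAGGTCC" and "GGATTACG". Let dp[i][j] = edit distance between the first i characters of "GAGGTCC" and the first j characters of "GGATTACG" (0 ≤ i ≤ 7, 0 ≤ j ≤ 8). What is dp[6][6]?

   ''  G  G  A  T  T  A  C  G
''  0  1  2  3  4  5  6  7  8
 G  1  0  1  2  3  4  5  6  7
 A  2  1  1  1  2  3  4  5  6
 G  3  2  1  2  2  3  4  5  5
 G  4  3  2  2  3  3  4  5  5
 T  5  4  3  3  2  3  4  5  6
 C  6  5  4  4  3  3  4  4  5
 C  7  6  5  5  4  4  4  4  5

4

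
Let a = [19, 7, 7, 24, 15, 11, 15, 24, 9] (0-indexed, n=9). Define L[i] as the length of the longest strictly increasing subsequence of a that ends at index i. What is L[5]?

   i    0    1    2    3    4    5    6    7    8
a[i]   19    7    7   24   15   11   15   24    9
L[i]    1    1    1    2    2    2    3    4    2

2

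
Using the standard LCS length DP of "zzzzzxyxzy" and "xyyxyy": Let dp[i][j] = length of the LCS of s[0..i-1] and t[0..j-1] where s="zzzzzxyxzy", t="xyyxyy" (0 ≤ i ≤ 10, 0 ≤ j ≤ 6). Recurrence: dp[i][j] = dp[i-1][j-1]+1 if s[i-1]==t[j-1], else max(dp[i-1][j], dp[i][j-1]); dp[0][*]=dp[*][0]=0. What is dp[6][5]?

1

   ''  x  y  y  x  y  y
''  0  0  0  0  0  0  0
 z  0  0  0  0  0  0  0
 z  0  0  0  0  0  0  0
 z  0  0  0  0  0  0  0
 z  0  0  0  0  0  0  0
 z  0  0  0  0  0  0  0
 x  0  1  1  1  1  1  1
 y  0  1  2  2  2  2  2
 x  0  1  2  2  3  3  3
 z  0  1  2  2  3  3  3
 y  0  1  2  3  3  4  4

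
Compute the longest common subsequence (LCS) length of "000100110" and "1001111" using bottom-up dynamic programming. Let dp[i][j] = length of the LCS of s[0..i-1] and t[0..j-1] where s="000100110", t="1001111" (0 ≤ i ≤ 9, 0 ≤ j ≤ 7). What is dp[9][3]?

   ''  1  0  0  1  1  1  1
''  0  0  0  0  0  0  0  0
 0  0  0  1  1  1  1  1  1
 0  0  0  1  2  2  2  2  2
 0  0  0  1  2  2  2  2  2
 1  0  1  1  2  3  3  3  3
 0  0  1  2  2  3  3  3  3
 0  0  1  2  3  3  3  3  3
 1  0  1  2  3  4  4  4  4
 1  0  1  2  3  4  5  5  5
 0  0  1  2  3  4  5  5  5

3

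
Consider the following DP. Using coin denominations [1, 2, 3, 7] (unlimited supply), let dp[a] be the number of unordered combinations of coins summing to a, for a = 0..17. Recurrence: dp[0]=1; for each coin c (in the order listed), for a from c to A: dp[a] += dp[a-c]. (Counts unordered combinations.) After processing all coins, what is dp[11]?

after  coin     0     1     2     3     4     5     6     7     8     9    10    11    12    13    14    15    16    17
          1     1     1     1     1     1     1     1     1     1     1     1     1     1     1     1     1     1     1
          2     1     1     2     2     3     3     4     4     5     5     6     6     7     7     8     8     9     9
          3     1     1     2     3     4     5     7     8    10    12    14    16    19    21    24    27    30    33
          7     1     1     2     3     4     5     7     9    11    14    17    20    24    28    33    38    44    50

20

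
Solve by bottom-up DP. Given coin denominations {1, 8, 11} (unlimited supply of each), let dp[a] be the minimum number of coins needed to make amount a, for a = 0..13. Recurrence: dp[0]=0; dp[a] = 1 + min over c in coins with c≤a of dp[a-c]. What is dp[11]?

1

 a  0  1  2  3  4  5  6  7  8  9 10 11 12 13
dp  0  1  2  3  4  5  6  7  1  2  3  1  2  3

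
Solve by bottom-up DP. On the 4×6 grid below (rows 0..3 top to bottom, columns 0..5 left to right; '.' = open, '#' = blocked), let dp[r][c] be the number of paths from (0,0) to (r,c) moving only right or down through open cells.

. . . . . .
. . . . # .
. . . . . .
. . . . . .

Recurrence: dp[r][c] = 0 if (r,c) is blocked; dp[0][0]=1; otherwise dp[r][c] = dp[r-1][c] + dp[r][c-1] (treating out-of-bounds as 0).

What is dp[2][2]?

r\c   0   1   2   3   4   5
  0   1   1   1   1   1   1
  1   1   2   3   4   0   1
  2   1   3   6  10  10  11
  3   1   4  10  20  30  41

6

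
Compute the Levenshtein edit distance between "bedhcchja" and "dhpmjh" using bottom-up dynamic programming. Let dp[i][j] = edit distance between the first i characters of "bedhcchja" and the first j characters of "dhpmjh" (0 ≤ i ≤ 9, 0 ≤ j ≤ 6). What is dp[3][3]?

   ''  d  h  p  m  j  h
''  0  1  2  3  4  5  6
 b  1  1  2  3  4  5  6
 e  2  2  2  3  4  5  6
 d  3  2  3  3  4  5  6
 h  4  3  2  3  4  5  5
 c  5  4  3  3  4  5  6
 c  6  5  4  4  4  5  6
 h  7  6  5  5  5  5  5
 j  8  7  6  6  6  5  6
 a  9  8  7  7  7  6  6

3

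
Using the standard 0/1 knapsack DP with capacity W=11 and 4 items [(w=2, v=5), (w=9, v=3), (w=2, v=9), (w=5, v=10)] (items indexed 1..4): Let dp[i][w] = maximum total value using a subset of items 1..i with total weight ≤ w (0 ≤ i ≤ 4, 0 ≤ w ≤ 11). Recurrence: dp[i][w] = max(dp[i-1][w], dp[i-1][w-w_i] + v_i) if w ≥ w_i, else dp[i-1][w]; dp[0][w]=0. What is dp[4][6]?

i\w   0   1   2   3   4   5   6   7   8   9  10  11
  0   0   0   0   0   0   0   0   0   0   0   0   0
  1   0   0   5   5   5   5   5   5   5   5   5   5
  2   0   0   5   5   5   5   5   5   5   5   5   8
  3   0   0   9   9  14  14  14  14  14  14  14  14
  4   0   0   9   9  14  14  14  19  19  24  24  24

14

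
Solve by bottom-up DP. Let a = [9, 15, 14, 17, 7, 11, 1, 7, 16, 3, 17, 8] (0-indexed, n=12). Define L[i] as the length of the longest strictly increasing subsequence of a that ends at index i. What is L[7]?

   i    0    1    2    3    4    5    6    7    8    9   10   11
a[i]    9   15   14   17    7   11    1    7   16    3   17    8
L[i]    1    2    2    3    1    2    1    2    3    2    4    3

2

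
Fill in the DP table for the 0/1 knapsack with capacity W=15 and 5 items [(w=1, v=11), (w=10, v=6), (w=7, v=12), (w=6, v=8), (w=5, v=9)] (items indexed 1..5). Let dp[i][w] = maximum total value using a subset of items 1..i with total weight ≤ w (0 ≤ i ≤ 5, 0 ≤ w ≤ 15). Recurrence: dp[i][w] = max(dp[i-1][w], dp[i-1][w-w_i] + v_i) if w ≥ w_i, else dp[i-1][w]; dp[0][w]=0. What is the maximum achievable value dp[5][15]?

32

i\w   0   1   2   3   4   5   6   7   8   9  10  11  12  13  14  15
  0   0   0   0   0   0   0   0   0   0   0   0   0   0   0   0   0
  1   0  11  11  11  11  11  11  11  11  11  11  11  11  11  11  11
  2   0  11  11  11  11  11  11  11  11  11  11  17  17  17  17  17
  3   0  11  11  11  11  11  11  12  23  23  23  23  23  23  23  23
  4   0  11  11  11  11  11  11  19  23  23  23  23  23  23  31  31
  5   0  11  11  11  11  11  20  20  23  23  23  23  28  32  32  32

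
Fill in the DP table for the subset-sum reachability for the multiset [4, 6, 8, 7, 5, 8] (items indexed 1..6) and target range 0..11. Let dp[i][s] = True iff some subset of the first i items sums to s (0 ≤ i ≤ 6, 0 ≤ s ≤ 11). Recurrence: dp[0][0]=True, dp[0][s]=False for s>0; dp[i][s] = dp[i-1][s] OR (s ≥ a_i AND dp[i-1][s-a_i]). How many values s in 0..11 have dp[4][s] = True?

i\s   0   1   2   3   4   5   6   7   8   9  10  11
  0   T   F   F   F   F   F   F   F   F   F   F   F
  1   T   F   F   F   T   F   F   F   F   F   F   F
  2   T   F   F   F   T   F   T   F   F   F   T   F
  3   T   F   F   F   T   F   T   F   T   F   T   F
  4   T   F   F   F   T   F   T   T   T   F   T   T
  5   T   F   F   F   T   T   T   T   T   T   T   T
  6   T   F   F   F   T   T   T   T   T   T   T   T

7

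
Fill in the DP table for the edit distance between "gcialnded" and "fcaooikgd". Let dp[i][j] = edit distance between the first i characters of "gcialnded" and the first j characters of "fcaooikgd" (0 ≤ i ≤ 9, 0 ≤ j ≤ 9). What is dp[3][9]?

   ''  f  c  a  o  o  i  k  g  d
''  0  1  2  3  4  5  6  7  8  9
 g  1  1  2  3  4  5  6  7  7  8
 c  2  2  1  2  3  4  5  6  7  8
 i  3  3  2  2  3  4  4  5  6  7
 a  4  4  3  2  3  4  5  5  6  7
 l  5  5  4  3  3  4  5  6  6  7
 n  6  6  5  4  4  4  5  6  7  7
 d  7  7  6  5  5  5  5  6  7  7
 e  8  8  7  6  6  6  6  6  7  8
 d  9  9  8  7  7  7  7  7  7  7

7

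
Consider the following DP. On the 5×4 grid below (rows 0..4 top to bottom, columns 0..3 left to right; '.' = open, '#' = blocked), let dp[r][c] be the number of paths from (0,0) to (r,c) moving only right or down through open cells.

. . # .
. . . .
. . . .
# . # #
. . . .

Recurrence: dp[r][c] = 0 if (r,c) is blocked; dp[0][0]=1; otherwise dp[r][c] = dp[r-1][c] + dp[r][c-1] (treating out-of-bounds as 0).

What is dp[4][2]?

r\c   0   1   2   3
  0   1   1   0   0
  1   1   2   2   2
  2   1   3   5   7
  3   0   3   0   0
  4   0   3   3   3

3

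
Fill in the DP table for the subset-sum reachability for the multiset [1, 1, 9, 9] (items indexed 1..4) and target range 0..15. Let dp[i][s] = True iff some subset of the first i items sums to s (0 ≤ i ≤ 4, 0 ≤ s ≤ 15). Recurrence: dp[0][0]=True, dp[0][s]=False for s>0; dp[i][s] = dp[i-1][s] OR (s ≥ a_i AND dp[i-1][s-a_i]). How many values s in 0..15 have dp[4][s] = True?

i\s   0   1   2   3   4   5   6   7   8   9  10  11  12  13  14  15
  0   T   F   F   F   F   F   F   F   F   F   F   F   F   F   F   F
  1   T   T   F   F   F   F   F   F   F   F   F   F   F   F   F   F
  2   T   T   T   F   F   F   F   F   F   F   F   F   F   F   F   F
  3   T   T   T   F   F   F   F   F   F   T   T   T   F   F   F   F
  4   T   T   T   F   F   F   F   F   F   T   T   T   F   F   F   F

6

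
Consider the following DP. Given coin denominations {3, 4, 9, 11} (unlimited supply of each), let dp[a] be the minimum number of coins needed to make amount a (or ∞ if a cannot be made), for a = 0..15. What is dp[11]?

 a  0  1  2  3  4  5  6  7  8  9 10 11 12 13 14 15
dp  0  -  -  1  1  -  2  2  2  1  3  1  2  2  2  2
(- denotes ∞ / unreachable)

1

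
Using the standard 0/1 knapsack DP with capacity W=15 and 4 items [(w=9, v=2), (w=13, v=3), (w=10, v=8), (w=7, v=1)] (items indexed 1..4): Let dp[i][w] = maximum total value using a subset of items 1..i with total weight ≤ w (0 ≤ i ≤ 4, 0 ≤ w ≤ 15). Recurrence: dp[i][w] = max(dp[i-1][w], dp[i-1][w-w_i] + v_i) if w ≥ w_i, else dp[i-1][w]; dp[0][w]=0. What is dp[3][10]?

8

i\w   0   1   2   3   4   5   6   7   8   9  10  11  12  13  14  15
  0   0   0   0   0   0   0   0   0   0   0   0   0   0   0   0   0
  1   0   0   0   0   0   0   0   0   0   2   2   2   2   2   2   2
  2   0   0   0   0   0   0   0   0   0   2   2   2   2   3   3   3
  3   0   0   0   0   0   0   0   0   0   2   8   8   8   8   8   8
  4   0   0   0   0   0   0   0   1   1   2   8   8   8   8   8   8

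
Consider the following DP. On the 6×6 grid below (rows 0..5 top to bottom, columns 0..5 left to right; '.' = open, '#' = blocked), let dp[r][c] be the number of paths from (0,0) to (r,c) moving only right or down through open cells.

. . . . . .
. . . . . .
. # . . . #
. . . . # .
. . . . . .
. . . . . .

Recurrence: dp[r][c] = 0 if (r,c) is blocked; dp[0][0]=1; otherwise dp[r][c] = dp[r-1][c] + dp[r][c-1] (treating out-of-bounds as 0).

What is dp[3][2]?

r\c   0   1   2   3   4   5
  0   1   1   1   1   1   1
  1   1   2   3   4   5   6
  2   1   0   3   7  12   0
  3   1   1   4  11   0   0
  4   1   2   6  17  17  17
  5   1   3   9  26  43  60

4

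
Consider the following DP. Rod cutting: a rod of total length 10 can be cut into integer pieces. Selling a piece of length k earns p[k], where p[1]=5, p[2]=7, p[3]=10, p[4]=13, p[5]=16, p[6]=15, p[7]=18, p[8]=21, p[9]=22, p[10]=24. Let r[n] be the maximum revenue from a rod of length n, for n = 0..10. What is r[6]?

30

   n    0    1    2    3    4    5    6    7    8    9   10
r[n]    0    5   10   15   20   25   30   35   40   45   50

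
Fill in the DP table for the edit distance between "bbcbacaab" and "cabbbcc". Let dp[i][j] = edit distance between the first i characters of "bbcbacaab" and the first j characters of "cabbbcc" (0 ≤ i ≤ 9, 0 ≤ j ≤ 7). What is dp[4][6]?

   ''  c  a  b  b  b  c  c
''  0  1  2  3  4  5  6  7
 b  1  1  2  2  3  4  5  6
 b  2  2  2  2  2  3  4  5
 c  3  2  3  3  3  3  3  4
 b  4  3  3  3  3  3  4  4
 a  5  4  3  4  4  4  4  5
 c  6  5  4  4  5  5  4  4
 a  7  6  5  5  5  6  5  5
 a  8  7  6  6  6  6  6  6
 b  9  8  7  6  6  6  7  7

4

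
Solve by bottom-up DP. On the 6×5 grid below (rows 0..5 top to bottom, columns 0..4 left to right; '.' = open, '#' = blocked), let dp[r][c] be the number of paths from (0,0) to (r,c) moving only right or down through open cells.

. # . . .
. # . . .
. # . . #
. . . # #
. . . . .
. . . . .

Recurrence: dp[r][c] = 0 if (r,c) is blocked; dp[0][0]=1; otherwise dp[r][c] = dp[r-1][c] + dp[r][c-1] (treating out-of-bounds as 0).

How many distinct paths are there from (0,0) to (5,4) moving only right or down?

r\c   0   1   2   3   4
  0   1   0   0   0   0
  1   1   0   0   0   0
  2   1   0   0   0   0
  3   1   1   1   0   0
  4   1   2   3   3   3
  5   1   3   6   9  12

12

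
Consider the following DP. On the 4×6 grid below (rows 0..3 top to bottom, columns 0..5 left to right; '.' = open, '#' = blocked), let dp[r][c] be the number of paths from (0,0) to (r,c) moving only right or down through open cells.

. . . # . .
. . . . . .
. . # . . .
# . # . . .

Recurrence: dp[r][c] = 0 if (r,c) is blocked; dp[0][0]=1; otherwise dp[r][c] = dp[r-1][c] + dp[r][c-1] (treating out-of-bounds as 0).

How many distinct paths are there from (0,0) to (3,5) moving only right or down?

18

r\c   0   1   2   3   4   5
  0   1   1   1   0   0   0
  1   1   2   3   3   3   3
  2   1   3   0   3   6   9
  3   0   3   0   3   9  18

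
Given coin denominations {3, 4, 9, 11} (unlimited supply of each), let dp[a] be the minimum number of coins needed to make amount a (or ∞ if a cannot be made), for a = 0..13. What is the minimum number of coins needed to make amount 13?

2

 a  0  1  2  3  4  5  6  7  8  9 10 11 12 13
dp  0  -  -  1  1  -  2  2  2  1  3  1  2  2
(- denotes ∞ / unreachable)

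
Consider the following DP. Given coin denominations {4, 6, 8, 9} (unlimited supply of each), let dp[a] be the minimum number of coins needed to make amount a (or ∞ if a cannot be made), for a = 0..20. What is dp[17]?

 a  0  1  2  3  4  5  6  7  8  9 10 11 12 13 14 15 16 17 18 19 20
dp  0  -  -  -  1  -  1  -  1  1  2  -  2  2  2  2  2  2  2  3  3
(- denotes ∞ / unreachable)

2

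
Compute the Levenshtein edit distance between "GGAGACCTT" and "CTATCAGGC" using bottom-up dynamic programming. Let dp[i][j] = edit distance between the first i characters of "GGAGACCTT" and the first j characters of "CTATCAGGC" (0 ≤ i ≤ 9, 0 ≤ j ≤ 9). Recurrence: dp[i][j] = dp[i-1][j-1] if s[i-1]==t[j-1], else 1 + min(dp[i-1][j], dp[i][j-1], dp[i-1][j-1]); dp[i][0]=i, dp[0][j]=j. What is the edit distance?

8

   ''  C  T  A  T  C  A  G  G  C
''  0  1  2  3  4  5  6  7  8  9
 G  1  1  2  3  4  5  6  6  7  8
 G  2  2  2  3  4  5  6  6  6  7
 A  3  3  3  2  3  4  5  6  7  7
 G  4  4  4  3  3  4  5  5  6  7
 A  5  5  5  4  4  4  4  5  6  7
 C  6  5  6  5  5  4  5  5  6  6
 C  7  6  6  6  6  5  5  6  6  6
 T  8  7  6  7  6  6  6  6  7  7
 T  9  8  7  7  7  7  7  7  7  8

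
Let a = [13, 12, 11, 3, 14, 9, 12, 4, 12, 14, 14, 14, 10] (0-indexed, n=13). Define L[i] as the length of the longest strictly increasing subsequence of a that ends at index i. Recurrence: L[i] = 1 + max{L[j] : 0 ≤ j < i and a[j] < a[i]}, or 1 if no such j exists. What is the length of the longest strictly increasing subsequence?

   i    0    1    2    3    4    5    6    7    8    9   10   11   12
a[i]   13   12   11    3   14    9   12    4   12   14   14   14   10
L[i]    1    1    1    1    2    2    3    2    3    4    4    4    3

4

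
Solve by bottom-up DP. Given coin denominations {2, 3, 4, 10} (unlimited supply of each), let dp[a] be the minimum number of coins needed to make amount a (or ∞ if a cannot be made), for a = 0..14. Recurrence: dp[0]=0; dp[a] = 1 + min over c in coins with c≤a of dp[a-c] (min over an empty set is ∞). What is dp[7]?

 a  0  1  2  3  4  5  6  7  8  9 10 11 12 13 14
dp  0  -  1  1  1  2  2  2  2  3  1  3  2  2  2
(- denotes ∞ / unreachable)

2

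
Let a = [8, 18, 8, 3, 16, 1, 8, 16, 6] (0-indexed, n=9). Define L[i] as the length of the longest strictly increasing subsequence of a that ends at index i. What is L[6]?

2

   i    0    1    2    3    4    5    6    7    8
a[i]    8   18    8    3   16    1    8   16    6
L[i]    1    2    1    1    2    1    2    3    2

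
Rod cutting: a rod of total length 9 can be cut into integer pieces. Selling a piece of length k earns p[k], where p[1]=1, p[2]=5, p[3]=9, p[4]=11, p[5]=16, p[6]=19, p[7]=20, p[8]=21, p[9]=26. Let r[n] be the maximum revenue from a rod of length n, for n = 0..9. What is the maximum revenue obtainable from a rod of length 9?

28

   n    0    1    2    3    4    5    6    7    8    9
r[n]    0    1    5    9   11   16   19   21   25   28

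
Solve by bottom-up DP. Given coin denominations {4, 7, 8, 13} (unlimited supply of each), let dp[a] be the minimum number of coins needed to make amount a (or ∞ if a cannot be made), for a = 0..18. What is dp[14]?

2

 a  0  1  2  3  4  5  6  7  8  9 10 11 12 13 14 15 16 17 18
dp  0  -  -  -  1  -  -  1  1  -  -  2  2  1  2  2  2  2  3
(- denotes ∞ / unreachable)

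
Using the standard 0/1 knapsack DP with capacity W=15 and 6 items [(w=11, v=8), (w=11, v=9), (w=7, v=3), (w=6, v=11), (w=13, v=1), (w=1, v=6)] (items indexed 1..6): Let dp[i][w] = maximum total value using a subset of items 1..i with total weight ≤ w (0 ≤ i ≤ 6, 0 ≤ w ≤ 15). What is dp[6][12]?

17

i\w   0   1   2   3   4   5   6   7   8   9  10  11  12  13  14  15
  0   0   0   0   0   0   0   0   0   0   0   0   0   0   0   0   0
  1   0   0   0   0   0   0   0   0   0   0   0   8   8   8   8   8
  2   0   0   0   0   0   0   0   0   0   0   0   9   9   9   9   9
  3   0   0   0   0   0   0   0   3   3   3   3   9   9   9   9   9
  4   0   0   0   0   0   0  11  11  11  11  11  11  11  14  14  14
  5   0   0   0   0   0   0  11  11  11  11  11  11  11  14  14  14
  6   0   6   6   6   6   6  11  17  17  17  17  17  17  17  20  20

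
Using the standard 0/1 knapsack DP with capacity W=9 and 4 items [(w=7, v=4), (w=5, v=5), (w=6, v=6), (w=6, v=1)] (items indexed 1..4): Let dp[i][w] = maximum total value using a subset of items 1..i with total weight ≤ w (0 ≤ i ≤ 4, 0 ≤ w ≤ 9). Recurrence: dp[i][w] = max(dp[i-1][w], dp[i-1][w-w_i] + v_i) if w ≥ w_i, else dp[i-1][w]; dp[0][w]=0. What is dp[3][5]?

i\w   0   1   2   3   4   5   6   7   8   9
  0   0   0   0   0   0   0   0   0   0   0
  1   0   0   0   0   0   0   0   4   4   4
  2   0   0   0   0   0   5   5   5   5   5
  3   0   0   0   0   0   5   6   6   6   6
  4   0   0   0   0   0   5   6   6   6   6

5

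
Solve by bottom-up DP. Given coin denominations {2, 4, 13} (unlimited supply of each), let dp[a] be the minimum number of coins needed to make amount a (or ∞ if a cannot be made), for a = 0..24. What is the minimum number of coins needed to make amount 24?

 a  0  1  2  3  4  5  6  7  8  9 10 11 12 13 14 15 16 17 18 19 20 21 22 23 24
dp  0  -  1  -  1  -  2  -  2  -  3  -  3  1  4  2  4  2  5  3  5  3  6  4  6
(- denotes ∞ / unreachable)

6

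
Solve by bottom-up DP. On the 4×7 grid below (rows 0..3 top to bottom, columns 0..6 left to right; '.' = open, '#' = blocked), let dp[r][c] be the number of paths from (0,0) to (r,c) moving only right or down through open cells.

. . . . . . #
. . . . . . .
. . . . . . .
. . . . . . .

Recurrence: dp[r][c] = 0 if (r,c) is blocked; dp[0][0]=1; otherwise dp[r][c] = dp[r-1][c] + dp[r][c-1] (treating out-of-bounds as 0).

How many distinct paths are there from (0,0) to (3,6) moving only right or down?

r\c   0   1   2   3   4   5   6
  0   1   1   1   1   1   1   0
  1   1   2   3   4   5   6   6
  2   1   3   6  10  15  21  27
  3   1   4  10  20  35  56  83

83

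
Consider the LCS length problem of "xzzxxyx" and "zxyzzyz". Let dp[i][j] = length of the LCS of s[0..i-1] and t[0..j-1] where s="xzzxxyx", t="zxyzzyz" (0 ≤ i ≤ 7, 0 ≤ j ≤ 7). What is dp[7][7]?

4

   ''  z  x  y  z  z  y  z
''  0  0  0  0  0  0  0  0
 x  0  0  1  1  1  1  1  1
 z  0  1  1  1  2  2  2  2
 z  0  1  1  1  2  3  3  3
 x  0  1  2  2  2  3  3  3
 x  0  1  2  2  2  3  3  3
 y  0  1  2  3  3  3  4  4
 x  0  1  2  3  3  3  4  4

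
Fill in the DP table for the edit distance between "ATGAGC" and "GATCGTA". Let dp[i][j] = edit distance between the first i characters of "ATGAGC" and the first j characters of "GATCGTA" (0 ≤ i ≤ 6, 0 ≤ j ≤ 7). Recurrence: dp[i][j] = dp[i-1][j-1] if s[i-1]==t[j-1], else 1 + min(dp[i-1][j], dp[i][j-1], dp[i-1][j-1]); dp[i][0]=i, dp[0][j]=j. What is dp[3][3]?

   ''  G  A  T  C  G  T  A
''  0  1  2  3  4  5  6  7
 A  1  1  1  2  3  4  5  6
 T  2  2  2  1  2  3  4  5
 G  3  2  3  2  2  2  3  4
 A  4  3  2  3  3  3  3  3
 G  5  4  3  3  4  3  4  4
 C  6  5  4  4  3  4  4  5

2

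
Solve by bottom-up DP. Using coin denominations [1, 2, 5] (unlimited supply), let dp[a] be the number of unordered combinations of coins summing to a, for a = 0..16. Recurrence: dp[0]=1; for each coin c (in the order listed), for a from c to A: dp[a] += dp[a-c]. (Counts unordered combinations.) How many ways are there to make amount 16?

20

after  coin     0     1     2     3     4     5     6     7     8     9    10    11    12    13    14    15    16
          1     1     1     1     1     1     1     1     1     1     1     1     1     1     1     1     1     1
          2     1     1     2     2     3     3     4     4     5     5     6     6     7     7     8     8     9
          5     1     1     2     2     3     4     5     6     7     8    10    11    13    14    16    18    20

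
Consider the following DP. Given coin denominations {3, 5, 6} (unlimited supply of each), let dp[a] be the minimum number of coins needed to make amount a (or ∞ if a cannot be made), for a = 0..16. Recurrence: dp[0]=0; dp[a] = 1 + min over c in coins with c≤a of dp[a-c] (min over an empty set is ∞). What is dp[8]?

2

 a  0  1  2  3  4  5  6  7  8  9 10 11 12 13 14 15 16
dp  0  -  -  1  -  1  1  -  2  2  2  2  2  3  3  3  3
(- denotes ∞ / unreachable)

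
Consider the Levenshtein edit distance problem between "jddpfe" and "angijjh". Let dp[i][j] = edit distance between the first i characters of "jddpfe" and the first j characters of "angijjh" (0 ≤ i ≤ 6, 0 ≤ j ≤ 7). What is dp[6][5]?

   ''  a  n  g  i  j  j  h
''  0  1  2  3  4  5  6  7
 j  1  1  2  3  4  4  5  6
 d  2  2  2  3  4  5  5  6
 d  3  3  3  3  4  5  6  6
 p  4  4  4  4  4  5  6  7
 f  5  5  5  5  5  5  6  7
 e  6  6  6  6  6  6  6  7

6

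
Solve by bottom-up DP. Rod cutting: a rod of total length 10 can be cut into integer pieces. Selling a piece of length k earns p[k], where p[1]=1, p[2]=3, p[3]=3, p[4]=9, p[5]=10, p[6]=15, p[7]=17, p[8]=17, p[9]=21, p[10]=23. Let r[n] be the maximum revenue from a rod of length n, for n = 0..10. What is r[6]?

15

   n    0    1    2    3    4    5    6    7    8    9   10
r[n]    0    1    3    4    9   10   15   17   18   21   24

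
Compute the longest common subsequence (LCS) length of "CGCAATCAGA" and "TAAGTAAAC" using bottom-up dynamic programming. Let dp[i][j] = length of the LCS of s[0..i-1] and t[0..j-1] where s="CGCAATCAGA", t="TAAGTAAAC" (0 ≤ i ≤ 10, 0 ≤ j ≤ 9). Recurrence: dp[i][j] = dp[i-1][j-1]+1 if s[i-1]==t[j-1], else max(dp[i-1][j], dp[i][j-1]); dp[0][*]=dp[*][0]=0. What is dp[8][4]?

2

   ''  T  A  A  G  T  A  A  A  C
''  0  0  0  0  0  0  0  0  0  0
 C  0  0  0  0  0  0  0  0  0  1
 G  0  0  0  0  1  1  1  1  1  1
 C  0  0  0  0  1  1  1  1  1  2
 A  0  0  1  1  1  1  2  2  2  2
 A  0  0  1  2  2  2  2  3  3  3
 T  0  1  1  2  2  3  3  3  3  3
 C  0  1  1  2  2  3  3  3  3  4
 A  0  1  2  2  2  3  4  4  4  4
 G  0  1  2  2  3  3  4  4  4  4
 A  0  1  2  3  3  3  4  5  5  5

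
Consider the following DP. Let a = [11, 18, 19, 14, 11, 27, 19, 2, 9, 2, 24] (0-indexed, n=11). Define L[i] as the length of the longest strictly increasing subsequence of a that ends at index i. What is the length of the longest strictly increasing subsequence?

4

   i    0    1    2    3    4    5    6    7    8    9   10
a[i]   11   18   19   14   11   27   19    2    9    2   24
L[i]    1    2    3    2    1    4    3    1    2    1    4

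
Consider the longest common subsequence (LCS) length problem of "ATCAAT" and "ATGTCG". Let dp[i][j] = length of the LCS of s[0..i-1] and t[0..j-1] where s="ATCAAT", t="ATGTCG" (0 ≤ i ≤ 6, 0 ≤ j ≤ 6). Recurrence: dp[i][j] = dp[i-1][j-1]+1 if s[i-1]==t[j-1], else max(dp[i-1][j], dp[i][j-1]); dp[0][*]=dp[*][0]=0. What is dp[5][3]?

   ''  A  T  G  T  C  G
''  0  0  0  0  0  0  0
 A  0  1  1  1  1  1  1
 T  0  1  2  2  2  2  2
 C  0  1  2  2  2  3  3
 A  0  1  2  2  2  3  3
 A  0  1  2  2  2  3  3
 T  0  1  2  2  3  3  3

2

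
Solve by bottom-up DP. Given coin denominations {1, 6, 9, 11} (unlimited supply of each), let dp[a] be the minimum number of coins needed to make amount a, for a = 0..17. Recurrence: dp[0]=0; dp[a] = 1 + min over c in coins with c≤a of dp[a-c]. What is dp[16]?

 a  0  1  2  3  4  5  6  7  8  9 10 11 12 13 14 15 16 17
dp  0  1  2  3  4  5  1  2  3  1  2  1  2  3  4  2  3  2

3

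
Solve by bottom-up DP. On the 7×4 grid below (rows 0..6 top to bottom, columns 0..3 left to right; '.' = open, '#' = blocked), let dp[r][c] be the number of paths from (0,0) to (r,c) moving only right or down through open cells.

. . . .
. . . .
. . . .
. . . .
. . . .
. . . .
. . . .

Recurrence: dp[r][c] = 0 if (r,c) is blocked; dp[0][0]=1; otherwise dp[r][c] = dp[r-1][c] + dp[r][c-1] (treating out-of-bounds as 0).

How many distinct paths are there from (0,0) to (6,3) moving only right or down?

84

r\c   0   1   2   3
  0   1   1   1   1
  1   1   2   3   4
  2   1   3   6  10
  3   1   4  10  20
  4   1   5  15  35
  5   1   6  21  56
  6   1   7  28  84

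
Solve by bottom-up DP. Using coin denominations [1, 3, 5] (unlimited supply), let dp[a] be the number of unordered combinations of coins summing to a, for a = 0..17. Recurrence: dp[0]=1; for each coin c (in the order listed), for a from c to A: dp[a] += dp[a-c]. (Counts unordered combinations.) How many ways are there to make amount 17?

15

after  coin     0     1     2     3     4     5     6     7     8     9    10    11    12    13    14    15    16    17
          1     1     1     1     1     1     1     1     1     1     1     1     1     1     1     1     1     1     1
          3     1     1     1     2     2     2     3     3     3     4     4     4     5     5     5     6     6     6
          5     1     1     1     2     2     3     4     4     5     6     7     8     9    10    11    13    14    15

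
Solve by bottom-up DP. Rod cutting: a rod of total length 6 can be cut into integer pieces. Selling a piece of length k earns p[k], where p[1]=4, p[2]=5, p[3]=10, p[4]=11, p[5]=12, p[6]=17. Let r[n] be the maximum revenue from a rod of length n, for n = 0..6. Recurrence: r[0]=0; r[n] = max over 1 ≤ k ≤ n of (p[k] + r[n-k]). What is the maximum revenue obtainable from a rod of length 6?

   n    0    1    2    3    4    5    6
r[n]    0    4    8   12   16   20   24

24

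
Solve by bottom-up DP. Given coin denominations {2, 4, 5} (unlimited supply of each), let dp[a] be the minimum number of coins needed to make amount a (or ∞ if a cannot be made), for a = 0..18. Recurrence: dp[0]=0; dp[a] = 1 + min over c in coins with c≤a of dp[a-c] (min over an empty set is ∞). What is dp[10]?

2

 a  0  1  2  3  4  5  6  7  8  9 10 11 12 13 14 15 16 17 18
dp  0  -  1  -  1  1  2  2  2  2  2  3  3  3  3  3  4  4  4
(- denotes ∞ / unreachable)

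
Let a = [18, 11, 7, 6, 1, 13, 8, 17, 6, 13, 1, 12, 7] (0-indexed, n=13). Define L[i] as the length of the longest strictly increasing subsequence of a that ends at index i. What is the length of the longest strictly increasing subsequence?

3

   i    0    1    2    3    4    5    6    7    8    9   10   11   12
a[i]   18   11    7    6    1   13    8   17    6   13    1   12    7
L[i]    1    1    1    1    1    2    2    3    2    3    1    3    3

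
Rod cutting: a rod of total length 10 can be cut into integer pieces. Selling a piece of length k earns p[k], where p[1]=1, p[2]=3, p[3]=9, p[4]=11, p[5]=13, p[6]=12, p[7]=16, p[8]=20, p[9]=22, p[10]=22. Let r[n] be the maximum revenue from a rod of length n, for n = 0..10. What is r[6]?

18

   n    0    1    2    3    4    5    6    7    8    9   10
r[n]    0    1    3    9   11   13   18   20   22   27   29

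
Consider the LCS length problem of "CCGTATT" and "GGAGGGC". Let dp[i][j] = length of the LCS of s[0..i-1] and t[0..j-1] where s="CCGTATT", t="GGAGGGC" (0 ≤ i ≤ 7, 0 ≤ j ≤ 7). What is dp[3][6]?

1

   ''  G  G  A  G  G  G  C
''  0  0  0  0  0  0  0  0
 C  0  0  0  0  0  0  0  1
 C  0  0  0  0  0  0  0  1
 G  0  1  1  1  1  1  1  1
 T  0  1  1  1  1  1  1  1
 A  0  1  1  2  2  2  2  2
 T  0  1  1  2  2  2  2  2
 T  0  1  1  2  2  2  2  2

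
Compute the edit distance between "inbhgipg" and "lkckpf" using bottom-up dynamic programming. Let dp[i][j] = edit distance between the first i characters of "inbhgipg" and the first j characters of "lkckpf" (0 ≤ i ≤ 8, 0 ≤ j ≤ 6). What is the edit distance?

7

   ''  l  k  c  k  p  f
''  0  1  2  3  4  5  6
 i  1  1  2  3  4  5  6
 n  2  2  2  3  4  5  6
 b  3  3  3  3  4  5  6
 h  4  4  4  4  4  5  6
 g  5  5  5  5  5  5  6
 i  6  6  6  6  6  6  6
 p  7  7  7  7  7  6  7
 g  8  8  8  8  8  7  7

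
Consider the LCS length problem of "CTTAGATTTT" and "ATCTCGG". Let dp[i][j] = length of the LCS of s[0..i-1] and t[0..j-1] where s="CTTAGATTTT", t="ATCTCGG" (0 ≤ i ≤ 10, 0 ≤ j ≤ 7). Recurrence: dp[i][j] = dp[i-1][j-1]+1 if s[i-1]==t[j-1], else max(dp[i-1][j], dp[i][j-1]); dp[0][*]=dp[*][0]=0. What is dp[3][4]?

   ''  A  T  C  T  C  G  G
''  0  0  0  0  0  0  0  0
 C  0  0  0  1  1  1  1  1
 T  0  0  1  1  2  2  2  2
 T  0  0  1  1  2  2  2  2
 A  0  1  1  1  2  2  2  2
 G  0  1  1  1  2  2  3  3
 A  0  1  1  1  2  2  3  3
 T  0  1  2  2  2  2  3  3
 T  0  1  2  2  3  3  3  3
 T  0  1  2  2  3  3  3  3
 T  0  1  2  2  3  3  3  3

2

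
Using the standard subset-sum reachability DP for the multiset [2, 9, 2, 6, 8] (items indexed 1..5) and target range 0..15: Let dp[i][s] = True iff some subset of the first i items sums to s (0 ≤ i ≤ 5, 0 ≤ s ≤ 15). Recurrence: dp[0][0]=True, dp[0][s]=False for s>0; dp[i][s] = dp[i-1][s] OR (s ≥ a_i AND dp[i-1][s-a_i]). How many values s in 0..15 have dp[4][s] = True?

i\s   0   1   2   3   4   5   6   7   8   9  10  11  12  13  14  15
  0   T   F   F   F   F   F   F   F   F   F   F   F   F   F   F   F
  1   T   F   T   F   F   F   F   F   F   F   F   F   F   F   F   F
  2   T   F   T   F   F   F   F   F   F   T   F   T   F   F   F   F
  3   T   F   T   F   T   F   F   F   F   T   F   T   F   T   F   F
  4   T   F   T   F   T   F   T   F   T   T   T   T   F   T   F   T
  5   T   F   T   F   T   F   T   F   T   T   T   T   T   T   T   T

10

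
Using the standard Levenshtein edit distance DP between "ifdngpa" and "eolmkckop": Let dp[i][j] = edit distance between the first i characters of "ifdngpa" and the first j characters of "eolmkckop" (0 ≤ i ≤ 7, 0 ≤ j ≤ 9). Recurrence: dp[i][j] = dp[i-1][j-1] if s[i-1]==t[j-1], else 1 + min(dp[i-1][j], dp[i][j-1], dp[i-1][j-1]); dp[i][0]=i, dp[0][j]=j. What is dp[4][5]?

   ''  e  o  l  m  k  c  k  o  p
''  0  1  2  3  4  5  6  7  8  9
 i  1  1  2  3  4  5  6  7  8  9
 f  2  2  2  3  4  5  6  7  8  9
 d  3  3  3  3  4  5  6  7  8  9
 n  4  4  4  4  4  5  6  7  8  9
 g  5  5  5  5  5  5  6  7  8  9
 p  6  6  6  6  6  6  6  7  8  8
 a  7  7  7  7  7  7  7  7  8  9

5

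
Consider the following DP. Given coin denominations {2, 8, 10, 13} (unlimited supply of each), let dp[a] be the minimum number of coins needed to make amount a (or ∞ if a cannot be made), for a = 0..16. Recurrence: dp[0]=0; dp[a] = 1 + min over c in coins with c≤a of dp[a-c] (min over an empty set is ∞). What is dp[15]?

 a  0  1  2  3  4  5  6  7  8  9 10 11 12 13 14 15 16
dp  0  -  1  -  2  -  3  -  1  -  1  -  2  1  3  2  2
(- denotes ∞ / unreachable)

2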